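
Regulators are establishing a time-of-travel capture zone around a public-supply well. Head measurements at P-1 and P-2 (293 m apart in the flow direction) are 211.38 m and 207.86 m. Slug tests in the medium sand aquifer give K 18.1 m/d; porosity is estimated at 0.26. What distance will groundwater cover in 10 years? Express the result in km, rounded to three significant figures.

3.05 km

Hydraulic gradient i = (211.38 − 207.86) / 293 = 3.52 / 293 = 0.01201
Specific discharge q = 18.1 × 0.01201 = 0.2174 m/d
Seepage velocity v = q / n = 0.2174 / 0.26 = 0.8363 m/d
T = 10 yr × 365 = 3650 d
L = v × T = 0.8363 × 3650 = 3053 m
   = 3.05 km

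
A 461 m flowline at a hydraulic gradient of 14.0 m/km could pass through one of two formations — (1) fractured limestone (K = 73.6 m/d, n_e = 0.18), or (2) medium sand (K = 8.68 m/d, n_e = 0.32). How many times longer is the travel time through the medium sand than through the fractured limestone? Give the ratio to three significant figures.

Unit 1 (fractured limestone): v = 73.6×0.014/0.18 = 5.724 m/d, t = 461/5.724 = 80.53 d
Unit 2 (medium sand): v = 8.68×0.014/0.32 = 0.3798 m/d, t = 461/0.3798 = 1214 d
t(medium sand) / t(fractured limestone) = 1214/80.53 = 15.1

15.1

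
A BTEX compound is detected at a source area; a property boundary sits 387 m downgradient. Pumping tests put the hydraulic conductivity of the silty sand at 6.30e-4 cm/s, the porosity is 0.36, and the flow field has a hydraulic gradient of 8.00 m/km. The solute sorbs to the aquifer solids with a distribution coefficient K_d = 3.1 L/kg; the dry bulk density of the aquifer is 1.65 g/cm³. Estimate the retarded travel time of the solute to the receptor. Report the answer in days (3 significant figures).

K = 6.30e-4 cm/s × 864 = 0.5443 m/d
q = Ki = 0.5443 × 0.0080 = 0.004355 m/d
v = Ki/n = 0.5443·0.0080/0.36 = 0.01210 m/d
Retardation R = 1 + ρ_b·K_d/n = 1 + 1.65×3.1/0.36 = 15.21
Contaminant velocity v_c = v/R = 0.01210/15.21 = 7.954e-4 m/d
t = L/v_c = 387/7.954e-4 = 486600 d

487000 days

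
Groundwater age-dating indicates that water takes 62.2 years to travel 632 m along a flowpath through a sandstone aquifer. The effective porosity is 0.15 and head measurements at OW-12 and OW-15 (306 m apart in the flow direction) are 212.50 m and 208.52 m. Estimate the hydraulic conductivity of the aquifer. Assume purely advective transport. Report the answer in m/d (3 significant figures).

0.321 m/d

Hydraulic gradient i = (212.50 − 208.52) / 306 = 3.98 / 306 = 0.01301
t = 62.2 years = 22700 d
v = L / t = 632 / 22700 = 0.02784 m/d
K = v · n / i = 0.02784 × 0.15 / 0.01301 = 0.321 m/d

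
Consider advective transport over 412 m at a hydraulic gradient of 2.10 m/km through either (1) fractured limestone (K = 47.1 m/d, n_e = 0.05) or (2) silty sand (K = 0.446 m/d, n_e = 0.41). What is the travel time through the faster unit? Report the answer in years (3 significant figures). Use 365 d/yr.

Unit 1 (fractured limestone): v = 47.1×0.0021/0.05 = 1.978 m/d, t = 412/1.978 = 208.3 d
Unit 2 (silty sand): v = 0.446×0.0021/0.41 = 0.002284 m/d, t = 412/0.002284 = 180400 d
Faster: 208.3 d / 365 = 0.571 yr

0.571 years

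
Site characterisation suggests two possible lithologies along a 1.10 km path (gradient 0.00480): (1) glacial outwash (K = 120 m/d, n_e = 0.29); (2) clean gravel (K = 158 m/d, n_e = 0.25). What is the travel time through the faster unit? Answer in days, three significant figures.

Unit 1 (glacial outwash): v = 120×0.0048/0.29 = 1.986 m/d, t = 1100/1.986 = 553.8 d
Unit 2 (clean gravel): v = 158×0.0048/0.25 = 3.034 m/d, t = 1100/3.034 = 362.6 d
Faster unit: t = 363 d

363 days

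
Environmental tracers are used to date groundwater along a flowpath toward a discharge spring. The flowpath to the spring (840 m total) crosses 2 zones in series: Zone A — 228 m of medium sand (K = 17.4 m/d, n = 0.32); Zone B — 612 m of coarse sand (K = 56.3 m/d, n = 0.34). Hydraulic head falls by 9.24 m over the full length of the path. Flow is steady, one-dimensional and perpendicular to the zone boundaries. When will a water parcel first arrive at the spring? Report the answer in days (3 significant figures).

729 days

Continuity: the same q passes through each zone, so ΔH = q·Σ(L_j/K_j) — the zones act as resistances in series.
Σ(L/K) = 228/17.4 + 612/56.3 = 13.10 + 10.87 = 23.97 d
q = ΔH / Σ(L/K) = 9.24 / 23.97 = 0.3854 m/d (same in every zone)
Zone A: v = q/n = 0.3854/0.32 = 1.204 m/d → t_A = 228/1.204 = 189.3 d
Zone B: v = q/n = 0.3854/0.34 = 1.134 m/d → t_B = 612/1.134 = 539.9 d
Total t = 189.3 + 539.9 = 729.2 d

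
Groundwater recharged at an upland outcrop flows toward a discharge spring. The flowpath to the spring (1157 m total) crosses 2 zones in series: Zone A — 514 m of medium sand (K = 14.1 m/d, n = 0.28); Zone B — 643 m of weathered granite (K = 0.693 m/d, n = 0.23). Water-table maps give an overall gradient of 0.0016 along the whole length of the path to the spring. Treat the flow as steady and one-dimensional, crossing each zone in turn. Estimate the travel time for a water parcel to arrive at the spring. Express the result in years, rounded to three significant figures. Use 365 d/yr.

416 years

For zones in series the flux q is common to all zones; the equivalent conductivity is the harmonic (thickness-weighted) mean, K_eq = L_total / Σ(L_j/K_j).
Σ(L/K) = 514/14.1 + 643/0.693 = 36.45 + 927.8 = 964.3 d
K_eq = L_total / Σ(L/K) = 1157 / 964.3 = 1.200 m/d
q = K_eq · i = 1.200 × 0.0016 = 0.001920 m/d (same in every zone)
Zone A: v = q/n = 0.001920/0.28 = 0.006856 m/d → t_A = 514/0.006856 = 74970 d
Zone B: v = q/n = 0.001920/0.23 = 0.008347 m/d → t_B = 643/0.008347 = 77040 d
Total t = 74970 + 77040 = 152000 d
   = 152000 / 365 = 416 yr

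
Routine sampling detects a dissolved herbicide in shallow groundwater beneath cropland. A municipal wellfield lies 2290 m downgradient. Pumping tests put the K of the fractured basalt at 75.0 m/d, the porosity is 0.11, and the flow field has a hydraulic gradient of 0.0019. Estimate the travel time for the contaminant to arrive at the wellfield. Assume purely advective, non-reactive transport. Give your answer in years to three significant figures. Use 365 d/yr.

4.84 years

Specific discharge q = 75.0 × 0.0019 = 0.1425 m/d
v_s = q/n_e = 0.1425/0.11 = 1.295 m/d
t = L / v = 2290 / 1.295 = 1768 d
   = 1768 / 365 = 4.84 yr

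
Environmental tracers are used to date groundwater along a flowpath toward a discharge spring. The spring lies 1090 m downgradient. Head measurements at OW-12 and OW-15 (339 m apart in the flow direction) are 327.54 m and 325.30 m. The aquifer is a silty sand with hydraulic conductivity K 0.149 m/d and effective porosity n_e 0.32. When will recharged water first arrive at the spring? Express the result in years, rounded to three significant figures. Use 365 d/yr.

971 years

Hydraulic gradient i = (327.54 − 325.30) / 339 = 2.24 / 339 = 0.006608
q = Ki = 0.149 × 0.006608 = 9.845e-4 m/d
v = Ki/n = 0.149·0.006608/0.32 = 0.003077 m/d
t = L / v = 1090 / 0.003077 = 354300 d
   = 354300 / 365 = 971 yr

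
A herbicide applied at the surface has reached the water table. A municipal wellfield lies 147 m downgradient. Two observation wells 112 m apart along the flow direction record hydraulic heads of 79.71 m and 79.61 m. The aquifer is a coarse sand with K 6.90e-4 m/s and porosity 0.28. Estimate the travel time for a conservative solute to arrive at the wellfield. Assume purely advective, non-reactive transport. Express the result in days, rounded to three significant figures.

Hydraulic gradient i = (79.71 − 79.61) / 112 = 0.10 / 112 = 8.929e-4
K = 6.90e-4 m/s × 86400 s/d = 59.62 m/d
q = Ki = 59.62 × 8.929e-4 = 0.05323 m/d
Seepage velocity v = q / n = 0.05323 / 0.28 = 0.1901 m/d
t = L / v = 147 / 0.1901 = 773.3 d

773 days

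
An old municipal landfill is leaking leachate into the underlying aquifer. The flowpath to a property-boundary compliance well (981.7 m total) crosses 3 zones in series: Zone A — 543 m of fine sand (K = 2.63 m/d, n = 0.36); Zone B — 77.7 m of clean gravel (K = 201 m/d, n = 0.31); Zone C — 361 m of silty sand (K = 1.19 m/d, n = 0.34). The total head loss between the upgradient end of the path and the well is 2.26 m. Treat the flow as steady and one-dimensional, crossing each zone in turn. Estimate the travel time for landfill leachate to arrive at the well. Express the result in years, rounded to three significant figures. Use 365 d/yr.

Steady 1-D flow in series ⇒ the Darcy flux q is identical in every zone and the zone head losses add (resistances L/K in series).
Σ(L/K) = 543/2.63 + 77.7/201 + 361/1.19 = 206.5 + 0.3866 + 303.4 = 510.2 d
q = ΔH / Σ(L/K) = 2.26 / 510.2 = 0.004430 m/d (same in every zone)
Zone A: v = q/n = 0.004430/0.36 = 0.01230 m/d → t_A = 543/0.01230 = 44130 d
Zone B: v = q/n = 0.004430/0.31 = 0.01429 m/d → t_B = 77.7/0.01429 = 5438 d
Zone C: v = q/n = 0.004430/0.34 = 0.01303 m/d → t_C = 361/0.01303 = 27710 d
Total t = 44130 + 5438 + 27710 = 77280 d
   = 77280 / 365 = 212 yr

212 years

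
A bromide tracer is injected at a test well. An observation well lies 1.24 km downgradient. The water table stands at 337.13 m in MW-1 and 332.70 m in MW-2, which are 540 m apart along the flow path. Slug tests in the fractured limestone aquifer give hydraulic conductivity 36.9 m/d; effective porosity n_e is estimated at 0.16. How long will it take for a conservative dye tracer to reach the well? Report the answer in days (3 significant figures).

Hydraulic gradient i = (337.13 − 332.70) / 540 = 4.43 / 540 = 0.008204
Darcy flux q = K·i = 36.9 × 0.008204 = 0.3027 m/d
v = Ki/n = 36.9·0.008204/0.16 = 1.892 m/d
L = 1.24 km = 1240 m
t = L / v = 1240 / 1.892 = 655.4 d

655 days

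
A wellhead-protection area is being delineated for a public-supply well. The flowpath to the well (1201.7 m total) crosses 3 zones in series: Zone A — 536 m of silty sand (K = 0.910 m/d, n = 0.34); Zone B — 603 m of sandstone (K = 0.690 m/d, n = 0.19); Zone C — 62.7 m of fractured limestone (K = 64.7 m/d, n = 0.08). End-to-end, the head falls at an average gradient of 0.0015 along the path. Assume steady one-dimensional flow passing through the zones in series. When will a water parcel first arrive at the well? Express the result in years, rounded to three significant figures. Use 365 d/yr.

672 years

Continuity: the same q passes through each zone, so ΔH = q·Σ(L_j/K_j) — the zones act as resistances in series.
Σ(L/K) = 536/0.910 + 603/0.690 + 62.7/64.7 = 589.0 + 873.9 + 0.9691 = 1464 d
K_eq = L_total / Σ(L/K) = 1201.7 / 1464 = 0.8209 m/d
q = K_eq · i = 0.8209 × 0.0015 = 0.001231 m/d (same in every zone)
Zone A: v = q/n = 0.001231/0.34 = 0.003622 m/d → t_A = 536/0.003622 = 148000 d
Zone B: v = q/n = 0.001231/0.19 = 0.006481 m/d → t_B = 603/0.006481 = 93040 d
Zone C: v = q/n = 0.001231/0.08 = 0.01539 m/d → t_C = 62.7/0.01539 = 4074 d
Total t = 148000 + 93040 + 4074 = 245100 d
   = 245100 / 365 = 672 yr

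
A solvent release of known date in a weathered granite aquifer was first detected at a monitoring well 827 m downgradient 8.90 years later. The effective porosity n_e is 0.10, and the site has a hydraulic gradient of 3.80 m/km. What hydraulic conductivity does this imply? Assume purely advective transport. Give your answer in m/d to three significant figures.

t = 8.90 years = 3249 d
v = L / t = 827 / 3249 = 0.2546 m/d
K = v · n / i = 0.2546 × 0.10 / 0.0038 = 6.70 m/d

6.70 m/d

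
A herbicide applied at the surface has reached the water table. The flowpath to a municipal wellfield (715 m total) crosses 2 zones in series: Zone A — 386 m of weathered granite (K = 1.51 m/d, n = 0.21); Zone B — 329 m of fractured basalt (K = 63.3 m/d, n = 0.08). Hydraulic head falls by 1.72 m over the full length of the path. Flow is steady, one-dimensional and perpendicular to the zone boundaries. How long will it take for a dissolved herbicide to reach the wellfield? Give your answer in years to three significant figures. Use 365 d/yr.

44.6 years

Continuity: the same q passes through each zone, so ΔH = q·Σ(L_j/K_j) — the zones act as resistances in series.
Σ(L/K) = 386/1.51 + 329/63.3 = 255.6 + 5.197 = 260.8 d
q = ΔH / Σ(L/K) = 1.72 / 260.8 = 0.006594 m/d (same in every zone)
Zone A: v = q/n = 0.006594/0.21 = 0.03140 m/d → t_A = 386/0.03140 = 12290 d
Zone B: v = q/n = 0.006594/0.08 = 0.08243 m/d → t_B = 329/0.08243 = 3991 d
Total t = 12290 + 3991 = 16280 d
   = 16280 / 365 = 44.6 yr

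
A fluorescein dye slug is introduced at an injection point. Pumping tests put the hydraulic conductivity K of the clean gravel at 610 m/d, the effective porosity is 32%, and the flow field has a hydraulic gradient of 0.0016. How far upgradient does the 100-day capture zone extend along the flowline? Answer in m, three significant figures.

Darcy flux q = K·i = 610 × 0.0016 = 0.9760 m/d
v = Ki/n = 610·0.0016/0.32 = 3.050 m/d
L = v × T = 3.050 × 100 = 305.0 m

305 m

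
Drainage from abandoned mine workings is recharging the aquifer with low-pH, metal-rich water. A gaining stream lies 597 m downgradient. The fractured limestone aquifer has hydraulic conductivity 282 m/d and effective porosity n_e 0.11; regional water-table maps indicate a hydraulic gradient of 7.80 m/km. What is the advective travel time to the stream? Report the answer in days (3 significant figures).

29.9 days

Specific discharge q = 282 × 0.0078 = 2.200 m/d
Seepage velocity v = q / n = 2.200 / 0.11 = 20.00 m/d
t = L / v = 597 / 20.00 = 29.86 d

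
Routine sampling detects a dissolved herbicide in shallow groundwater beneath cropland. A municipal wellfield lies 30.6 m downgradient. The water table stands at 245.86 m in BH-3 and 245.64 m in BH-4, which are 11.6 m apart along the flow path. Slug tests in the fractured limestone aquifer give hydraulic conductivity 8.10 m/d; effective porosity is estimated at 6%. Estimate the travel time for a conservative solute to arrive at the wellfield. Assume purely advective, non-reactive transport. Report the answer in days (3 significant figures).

Hydraulic gradient i = (245.86 − 245.64) / 11.6 = 0.22 / 11.6 = 0.01897
Darcy flux q = K·i = 8.10 × 0.01897 = 0.1536 m/d
v = Ki/n = 8.10·0.01897/0.06 = 2.560 m/d
t = L / v = 30.6 / 2.560 = 11.95 d

12.0 days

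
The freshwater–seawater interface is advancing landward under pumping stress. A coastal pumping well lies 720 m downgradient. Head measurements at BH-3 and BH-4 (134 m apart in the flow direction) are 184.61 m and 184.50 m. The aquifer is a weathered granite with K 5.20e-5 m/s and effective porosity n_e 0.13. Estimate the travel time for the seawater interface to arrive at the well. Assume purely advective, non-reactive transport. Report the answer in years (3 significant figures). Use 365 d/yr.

69.5 years

Hydraulic gradient i = (184.61 − 184.50) / 134 = 0.11 / 134 = 8.209e-4
K = 5.20e-5 m/s × 86400 s/d = 4.493 m/d
q = Ki = 4.493 × 8.209e-4 = 0.003688 m/d
Seepage velocity v = q / n = 0.003688 / 0.13 = 0.02837 m/d
t = L / v = 720 / 0.02837 = 25380 d
   = 25380 / 365 = 69.5 yr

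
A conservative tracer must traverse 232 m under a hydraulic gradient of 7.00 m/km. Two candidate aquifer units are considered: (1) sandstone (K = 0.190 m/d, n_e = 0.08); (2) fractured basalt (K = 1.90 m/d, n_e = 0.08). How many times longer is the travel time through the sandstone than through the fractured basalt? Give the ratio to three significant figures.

10.0

Unit 1 (sandstone): v = 0.190×0.0070/0.08 = 0.01663 m/d, t = 232/0.01663 = 13950 d
Unit 2 (fractured basalt): v = 1.90×0.0070/0.08 = 0.1662 m/d, t = 232/0.1662 = 1395 d
t(sandstone) / t(fractured basalt) = 13950/1395 = 10.0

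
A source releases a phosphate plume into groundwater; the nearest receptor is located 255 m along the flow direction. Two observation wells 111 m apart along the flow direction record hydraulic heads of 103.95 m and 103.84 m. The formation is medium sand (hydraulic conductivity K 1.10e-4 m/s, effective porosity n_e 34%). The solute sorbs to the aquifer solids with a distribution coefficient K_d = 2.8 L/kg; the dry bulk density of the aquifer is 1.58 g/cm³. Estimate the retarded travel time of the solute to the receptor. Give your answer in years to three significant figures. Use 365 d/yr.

353 years

Hydraulic gradient i = (103.95 − 103.84) / 111 = 0.11 / 111 = 9.910e-4
K = 1.10e-4 m/s × 86400 s/d = 9.504 m/d
Specific discharge q = 9.504 × 9.910e-4 = 0.009418 m/d
Average linear velocity = 0.009418 / 0.34 = 0.02770 m/d
Retardation R = 1 + ρ_b·K_d/n = 1 + 1.58×2.8/0.34 = 14.01
Contaminant velocity v_c = v/R = 0.02770/14.01 = 0.001977 m/d
t = L/v_c = 255/0.001977 = 129000 d
   = 129000/365 = 353 yr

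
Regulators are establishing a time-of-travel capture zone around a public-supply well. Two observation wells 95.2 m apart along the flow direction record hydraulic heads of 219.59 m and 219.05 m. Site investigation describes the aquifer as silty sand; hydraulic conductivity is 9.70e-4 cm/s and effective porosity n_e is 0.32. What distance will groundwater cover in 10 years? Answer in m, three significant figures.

54.2 m

Hydraulic gradient i = (219.59 − 219.05) / 95.2 = 0.54 / 95.2 = 0.005672
K = 9.70e-4 cm/s × 864 = 0.8381 m/d
Specific discharge q = 0.8381 × 0.005672 = 0.004754 m/d
v_s = q/n_e = 0.004754/0.32 = 0.01486 m/d
T = 10 yr × 365 = 3650 d
L = v × T = 0.01486 × 3650 = 54.22 m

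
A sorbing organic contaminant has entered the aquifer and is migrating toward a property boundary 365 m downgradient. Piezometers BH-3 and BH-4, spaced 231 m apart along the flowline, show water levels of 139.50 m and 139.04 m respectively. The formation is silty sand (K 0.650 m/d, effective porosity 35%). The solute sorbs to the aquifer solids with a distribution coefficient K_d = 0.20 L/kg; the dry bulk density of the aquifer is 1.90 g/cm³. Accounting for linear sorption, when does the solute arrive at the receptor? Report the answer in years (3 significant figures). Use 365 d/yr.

564 years

Hydraulic gradient i = (139.50 − 139.04) / 231 = 0.46 / 231 = 0.001991
q = Ki = 0.650 × 0.001991 = 0.001294 m/d
v = Ki/n = 0.650·0.001991/0.35 = 0.003698 m/d
Retardation R = 1 + ρ_b·K_d/n = 1 + 1.90×0.20/0.35 = 2.086
Contaminant velocity v_c = v/R = 0.003698/2.086 = 0.001773 m/d
t = L/v_c = 365/0.001773 = 205900 d
   = 205900/365 = 564 yr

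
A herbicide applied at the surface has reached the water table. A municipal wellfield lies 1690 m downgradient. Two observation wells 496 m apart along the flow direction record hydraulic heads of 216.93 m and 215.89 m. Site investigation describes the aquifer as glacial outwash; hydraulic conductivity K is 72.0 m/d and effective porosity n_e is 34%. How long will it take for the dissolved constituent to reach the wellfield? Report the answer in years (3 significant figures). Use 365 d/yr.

10.4 years

Hydraulic gradient i = (216.93 − 215.89) / 496 = 1.04 / 496 = 0.002097
Darcy flux q = K·i = 72.0 × 0.002097 = 0.1510 m/d
v_s = q/n_e = 0.1510/0.34 = 0.4440 m/d
t = L / v = 1690 / 0.4440 = 3806 d
   = 3806 / 365 = 10.4 yr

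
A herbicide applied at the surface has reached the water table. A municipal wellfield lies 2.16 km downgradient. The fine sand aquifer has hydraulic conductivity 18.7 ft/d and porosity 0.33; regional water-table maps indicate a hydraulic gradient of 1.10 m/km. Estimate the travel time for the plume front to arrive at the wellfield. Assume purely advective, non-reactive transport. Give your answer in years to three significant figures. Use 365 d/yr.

311 years

K = 18.7 ft/d × 0.3048 = 5.700 m/d
Darcy flux q = K·i = 5.700 × 0.0011 = 0.006270 m/d
v_s = q/n_e = 0.006270/0.33 = 0.01900 m/d
L = 2.16 km = 2160 m
t = L / v = 2160 / 0.01900 = 113700 d
   = 113700 / 365 = 311 yr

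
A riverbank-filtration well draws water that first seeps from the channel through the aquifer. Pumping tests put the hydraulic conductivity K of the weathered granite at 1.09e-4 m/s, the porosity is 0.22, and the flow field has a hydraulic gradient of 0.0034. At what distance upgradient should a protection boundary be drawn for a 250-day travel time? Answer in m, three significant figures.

K = 1.09e-4 m/s × 86400 s/d = 9.418 m/d
Specific discharge q = 9.418 × 0.0034 = 0.03202 m/d
v_s = q/n_e = 0.03202/0.22 = 0.1455 m/d
L = v × T = 0.1455 × 250 = 36.39 m

36.4 m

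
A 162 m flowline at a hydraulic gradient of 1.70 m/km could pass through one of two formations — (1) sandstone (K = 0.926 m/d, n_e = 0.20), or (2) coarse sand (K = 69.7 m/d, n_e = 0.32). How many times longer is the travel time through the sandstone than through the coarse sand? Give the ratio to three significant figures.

47.0

Unit 1 (sandstone): v = 0.926×0.0017/0.20 = 0.007871 m/d, t = 162/0.007871 = 20580 d
Unit 2 (coarse sand): v = 69.7×0.0017/0.32 = 0.3703 m/d, t = 162/0.3703 = 437.5 d
t(sandstone) / t(coarse sand) = 20580/437.5 = 47.0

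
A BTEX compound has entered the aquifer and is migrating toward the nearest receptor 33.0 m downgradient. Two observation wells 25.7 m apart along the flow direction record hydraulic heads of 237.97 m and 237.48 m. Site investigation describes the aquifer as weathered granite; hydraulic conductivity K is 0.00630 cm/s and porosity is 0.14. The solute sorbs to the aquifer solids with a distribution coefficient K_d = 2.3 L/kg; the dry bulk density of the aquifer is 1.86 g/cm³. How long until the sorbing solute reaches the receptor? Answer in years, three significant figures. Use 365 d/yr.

Hydraulic gradient i = (237.97 − 237.48) / 25.7 = 0.49 / 25.7 = 0.01907
K = 0.00630 cm/s × 864 = 5.443 m/d
Darcy flux q = K·i = 5.443 × 0.01907 = 0.1038 m/d
Seepage velocity v = q / n = 0.1038 / 0.14 = 0.7413 m/d
Retardation R = 1 + ρ_b·K_d/n = 1 + 1.86×2.3/0.14 = 31.56
Contaminant velocity v_c = v/R = 0.7413/31.56 = 0.02349 m/d
t = L/v_c = 33.0/0.02349 = 1405 d
   = 1405/365 = 3.85 yr

3.85 years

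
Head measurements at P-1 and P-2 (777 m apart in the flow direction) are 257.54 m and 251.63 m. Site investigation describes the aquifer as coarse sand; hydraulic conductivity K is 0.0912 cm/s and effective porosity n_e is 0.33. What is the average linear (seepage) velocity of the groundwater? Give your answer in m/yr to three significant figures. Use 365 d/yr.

Hydraulic gradient i = (257.54 − 251.63) / 777 = 5.91 / 777 = 0.007606
K = 0.0912 cm/s × 864 = 78.80 m/d
q = Ki = 78.80 × 0.007606 = 0.5993 m/d
Seepage velocity v = q / n = 0.5993 / 0.33 = 1.816 m/d
   = 1.816 × 365 = 663 m/yr

663 m/yr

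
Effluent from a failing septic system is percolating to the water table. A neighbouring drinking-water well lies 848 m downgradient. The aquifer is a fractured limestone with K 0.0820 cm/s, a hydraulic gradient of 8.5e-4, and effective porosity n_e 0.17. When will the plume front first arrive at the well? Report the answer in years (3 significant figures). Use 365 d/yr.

K = 0.0820 cm/s × 864 = 70.85 m/d
q = Ki = 70.85 × 8.5e-4 = 0.06022 m/d
Average linear velocity = 0.06022 / 0.17 = 0.3542 m/d
t = L / v = 848 / 0.3542 = 2394 d
   = 2394 / 365 = 6.56 yr

6.56 years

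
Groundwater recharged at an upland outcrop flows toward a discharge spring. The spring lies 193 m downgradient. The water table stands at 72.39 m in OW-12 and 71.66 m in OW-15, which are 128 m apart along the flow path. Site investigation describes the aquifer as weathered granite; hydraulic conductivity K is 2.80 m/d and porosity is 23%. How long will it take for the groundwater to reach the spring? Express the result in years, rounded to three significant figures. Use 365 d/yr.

7.62 years

Hydraulic gradient i = (72.39 − 71.66) / 128 = 0.73 / 128 = 0.005703
Darcy flux q = K·i = 2.80 × 0.005703 = 0.01597 m/d
v_s = q/n_e = 0.01597/0.23 = 0.06943 m/d
t = L / v = 193 / 0.06943 = 2780 d
   = 2780 / 365 = 7.62 yr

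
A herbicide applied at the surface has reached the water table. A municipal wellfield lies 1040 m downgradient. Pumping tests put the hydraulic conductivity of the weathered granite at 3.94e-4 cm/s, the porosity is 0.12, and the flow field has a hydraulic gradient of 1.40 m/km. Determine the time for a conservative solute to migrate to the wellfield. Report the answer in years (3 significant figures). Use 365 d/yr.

717 years

K = 3.94e-4 cm/s × 864 = 0.3404 m/d
Specific discharge q = 0.3404 × 0.0014 = 4.766e-4 m/d
Average linear velocity = 4.766e-4 / 0.12 = 0.003972 m/d
t = L / v = 1040 / 0.003972 = 261900 d
   = 261900 / 365 = 717 yr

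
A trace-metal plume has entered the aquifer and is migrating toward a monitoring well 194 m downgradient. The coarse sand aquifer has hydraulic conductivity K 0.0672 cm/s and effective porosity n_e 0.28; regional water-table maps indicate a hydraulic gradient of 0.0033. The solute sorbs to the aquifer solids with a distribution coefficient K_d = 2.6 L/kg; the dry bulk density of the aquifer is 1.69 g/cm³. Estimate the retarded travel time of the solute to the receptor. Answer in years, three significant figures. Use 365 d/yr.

K = 0.0672 cm/s × 864 = 58.06 m/d
q = Ki = 58.06 × 0.0033 = 0.1916 m/d
v_s = q/n_e = 0.1916/0.28 = 0.6843 m/d
Retardation R = 1 + ρ_b·K_d/n = 1 + 1.69×2.6/0.28 = 16.69
Contaminant velocity v_c = v/R = 0.6843/16.69 = 0.04099 m/d
t = L/v_c = 194/0.04099 = 4733 d
   = 4733/365 = 13.0 yr

13.0 years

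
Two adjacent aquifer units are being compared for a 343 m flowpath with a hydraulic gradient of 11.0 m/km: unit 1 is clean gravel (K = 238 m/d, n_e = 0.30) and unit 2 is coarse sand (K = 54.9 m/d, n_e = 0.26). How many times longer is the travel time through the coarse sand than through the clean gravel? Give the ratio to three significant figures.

Unit 1 (clean gravel): v = 238×0.011/0.30 = 8.727 m/d, t = 343/8.727 = 39.30 d
Unit 2 (coarse sand): v = 54.9×0.011/0.26 = 2.323 m/d, t = 343/2.323 = 147.7 d
t(coarse sand) / t(clean gravel) = 147.7/39.30 = 3.76

3.76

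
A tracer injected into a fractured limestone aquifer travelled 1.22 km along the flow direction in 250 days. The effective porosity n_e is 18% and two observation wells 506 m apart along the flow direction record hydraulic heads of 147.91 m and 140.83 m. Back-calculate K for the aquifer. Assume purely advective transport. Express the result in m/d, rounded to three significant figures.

Hydraulic gradient i = (147.91 − 140.83) / 506 = 7.08 / 506 = 0.01399
L = 1.22 km = 1220 m
v = L / t = 1220 / 250 = 4.880 m/d
K = v · n / i = 4.880 × 0.18 / 0.01399 = 62.8 m/d

62.8 m/d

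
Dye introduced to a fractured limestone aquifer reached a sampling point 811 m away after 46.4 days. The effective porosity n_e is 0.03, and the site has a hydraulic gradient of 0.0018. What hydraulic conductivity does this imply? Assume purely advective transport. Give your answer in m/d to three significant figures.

291 m/d

v = L / t = 811 / 46.4 = 17.48 m/d
K = v · n / i = 17.48 × 0.03 / 0.0018 = 291 m/d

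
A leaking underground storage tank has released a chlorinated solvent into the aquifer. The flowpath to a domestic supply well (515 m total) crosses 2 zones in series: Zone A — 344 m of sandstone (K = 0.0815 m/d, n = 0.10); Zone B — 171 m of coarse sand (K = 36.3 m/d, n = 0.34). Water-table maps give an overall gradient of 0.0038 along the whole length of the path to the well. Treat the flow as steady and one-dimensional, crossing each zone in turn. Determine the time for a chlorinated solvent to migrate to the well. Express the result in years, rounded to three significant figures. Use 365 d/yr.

547 years

For zones in series the flux q is common to all zones; the equivalent conductivity is the harmonic (thickness-weighted) mean, K_eq = L_total / Σ(L_j/K_j).
Σ(L/K) = 344/0.0815 + 171/36.3 = 4221 + 4.711 = 4226 d
K_eq = L_total / Σ(L/K) = 515 / 4226 = 0.1219 m/d
q = K_eq · i = 0.1219 × 0.0038 = 4.631e-4 m/d (same in every zone)
Zone A: v = q/n = 4.631e-4/0.10 = 0.004631 m/d → t_A = 344/0.004631 = 74280 d
Zone B: v = q/n = 4.631e-4/0.34 = 0.001362 m/d → t_B = 171/0.001362 = 125500 d
Total t = 74280 + 125500 = 199800 d
   = 199800 / 365 = 547 yr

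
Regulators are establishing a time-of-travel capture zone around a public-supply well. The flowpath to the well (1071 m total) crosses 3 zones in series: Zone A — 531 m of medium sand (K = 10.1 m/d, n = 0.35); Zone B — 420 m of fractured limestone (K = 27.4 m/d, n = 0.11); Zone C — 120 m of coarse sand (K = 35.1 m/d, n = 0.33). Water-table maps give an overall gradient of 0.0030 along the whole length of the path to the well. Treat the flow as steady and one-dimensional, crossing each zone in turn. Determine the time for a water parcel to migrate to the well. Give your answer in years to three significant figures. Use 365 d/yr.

Steady 1-D flow in series ⇒ the Darcy flux q is identical in every zone and the zone head losses add (resistances L/K in series).
Σ(L/K) = 531/10.1 + 420/27.4 + 120/35.1 = 52.57 + 15.33 + 3.419 = 71.32 d
K_eq = L_total / Σ(L/K) = 1071 / 71.32 = 15.02 m/d
q = K_eq · i = 15.02 × 0.0030 = 0.04505 m/d (same in every zone)
Zone A: v = q/n = 0.04505/0.35 = 0.1287 m/d → t_A = 531/0.1287 = 4125 d
Zone B: v = q/n = 0.04505/0.11 = 0.4095 m/d → t_B = 420/0.4095 = 1026 d
Zone C: v = q/n = 0.04505/0.33 = 0.1365 m/d → t_C = 120/0.1365 = 879.0 d
Total t = 4125 + 1026 + 879.0 = 6030 d
   = 6030 / 365 = 16.5 yr

16.5 years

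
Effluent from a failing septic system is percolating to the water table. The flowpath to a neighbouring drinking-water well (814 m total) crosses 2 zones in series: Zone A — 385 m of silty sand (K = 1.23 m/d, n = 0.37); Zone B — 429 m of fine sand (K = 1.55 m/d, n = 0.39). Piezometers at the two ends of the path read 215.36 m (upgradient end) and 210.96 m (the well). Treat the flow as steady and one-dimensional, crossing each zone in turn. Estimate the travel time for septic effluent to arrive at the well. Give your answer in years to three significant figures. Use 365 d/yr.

114 years

Total head drop ΔH = 215.36 − 210.96 = 4.40 m
Continuity: the same q passes through each zone, so ΔH = q·Σ(L_j/K_j) — the zones act as resistances in series.
Σ(L/K) = 385/1.23 + 429/1.55 = 313.0 + 276.8 = 589.8 d
q = ΔH / Σ(L/K) = 4.40 / 589.8 = 0.007460 m/d (same in every zone)
Zone A: v = q/n = 0.007460/0.37 = 0.02016 m/d → t_A = 385/0.02016 = 19090 d
Zone B: v = q/n = 0.007460/0.39 = 0.01913 m/d → t_B = 429/0.01913 = 22430 d
Total t = 19090 + 22430 = 41520 d
   = 41520 / 365 = 114 yr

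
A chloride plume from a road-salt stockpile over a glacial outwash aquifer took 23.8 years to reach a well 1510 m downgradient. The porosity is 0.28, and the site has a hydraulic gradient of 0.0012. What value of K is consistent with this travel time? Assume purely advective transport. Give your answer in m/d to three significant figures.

t = 23.8 years = 8687 d
v = L / t = 1510 / 8687 = 0.1738 m/d
K = v · n / i = 0.1738 × 0.28 / 0.0012 = 40.6 m/d

40.6 m/d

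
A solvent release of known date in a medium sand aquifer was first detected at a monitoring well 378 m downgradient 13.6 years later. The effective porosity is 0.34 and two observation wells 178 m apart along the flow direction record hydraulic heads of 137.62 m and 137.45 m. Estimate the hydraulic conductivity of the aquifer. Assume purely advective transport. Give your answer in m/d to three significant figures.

Hydraulic gradient i = (137.62 − 137.45) / 178 = 0.17 / 178 = 9.551e-4
t = 13.6 years = 4964 d
v = L / t = 378 / 4964 = 0.07615 m/d
K = v · n / i = 0.07615 × 0.34 / 9.551e-4 = 27.1 m/d

27.1 m/d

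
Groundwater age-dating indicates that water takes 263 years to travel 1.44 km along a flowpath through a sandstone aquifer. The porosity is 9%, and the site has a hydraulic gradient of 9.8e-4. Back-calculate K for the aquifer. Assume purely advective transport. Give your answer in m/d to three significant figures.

1.38 m/d

t = 263 years = 96000 d
L = 1.44 km = 1440 m
v = L / t = 1440 / 96000 = 0.01500 m/d
K = v · n / i = 0.01500 × 0.09 / 9.8e-4 = 1.38 m/d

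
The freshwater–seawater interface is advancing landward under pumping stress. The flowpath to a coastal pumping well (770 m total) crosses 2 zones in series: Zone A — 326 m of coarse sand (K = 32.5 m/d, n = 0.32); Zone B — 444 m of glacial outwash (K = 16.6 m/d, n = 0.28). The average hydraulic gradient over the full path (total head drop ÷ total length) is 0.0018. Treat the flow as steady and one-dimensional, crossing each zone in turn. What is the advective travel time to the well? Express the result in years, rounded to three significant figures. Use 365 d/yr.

Steady 1-D flow in series ⇒ the Darcy flux q is identical in every zone and the zone head losses add (resistances L/K in series).
Σ(L/K) = 326/32.5 + 444/16.6 = 10.03 + 26.75 = 36.78 d
K_eq = L_total / Σ(L/K) = 770 / 36.78 = 20.94 m/d
q = K_eq · i = 20.94 × 0.0018 = 0.03769 m/d (same in every zone)
Zone A: v = q/n = 0.03769/0.32 = 0.1178 m/d → t_A = 326/0.1178 = 2768 d
Zone B: v = q/n = 0.03769/0.28 = 0.1346 m/d → t_B = 444/0.1346 = 3299 d
Total t = 2768 + 3299 = 6067 d
   = 6067 / 365 = 16.6 yr

16.6 years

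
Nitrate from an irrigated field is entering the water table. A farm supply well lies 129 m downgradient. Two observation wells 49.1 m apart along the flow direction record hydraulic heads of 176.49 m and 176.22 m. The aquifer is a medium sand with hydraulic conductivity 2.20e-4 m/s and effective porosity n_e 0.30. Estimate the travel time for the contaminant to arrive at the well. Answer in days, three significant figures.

370 days

Hydraulic gradient i = (176.49 − 176.22) / 49.1 = 0.27 / 49.1 = 0.005499
K = 2.20e-4 m/s × 86400 s/d = 19.01 m/d
Specific discharge q = 19.01 × 0.005499 = 0.1045 m/d
v_s = q/n_e = 0.1045/0.30 = 0.3484 m/d
t = L / v = 129 / 0.3484 = 370.2 d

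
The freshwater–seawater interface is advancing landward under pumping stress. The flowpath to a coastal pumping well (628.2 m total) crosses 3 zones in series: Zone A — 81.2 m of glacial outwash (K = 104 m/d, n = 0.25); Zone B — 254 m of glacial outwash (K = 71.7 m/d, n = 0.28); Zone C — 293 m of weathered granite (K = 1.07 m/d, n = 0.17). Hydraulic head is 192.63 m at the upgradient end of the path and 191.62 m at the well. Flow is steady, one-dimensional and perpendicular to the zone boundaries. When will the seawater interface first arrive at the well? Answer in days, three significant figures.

Total head drop ΔH = 192.63 − 191.62 = 1.01 m
Continuity: the same q passes through each zone, so ΔH = q·Σ(L_j/K_j) — the zones act as resistances in series.
Σ(L/K) = 81.2/104 + 254/71.7 + 293/1.07 = 0.7808 + 3.543 + 273.8 = 278.2 d
q = ΔH / Σ(L/K) = 1.01 / 278.2 = 0.003631 m/d (same in every zone)
Zone A: v = q/n = 0.003631/0.25 = 0.01452 m/d → t_A = 81.2/0.01452 = 5591 d
Zone B: v = q/n = 0.003631/0.28 = 0.01297 m/d → t_B = 254/0.01297 = 19590 d
Zone C: v = q/n = 0.003631/0.17 = 0.02136 m/d → t_C = 293/0.02136 = 13720 d
Total t = 5591 + 19590 + 13720 = 38890 d

38900 days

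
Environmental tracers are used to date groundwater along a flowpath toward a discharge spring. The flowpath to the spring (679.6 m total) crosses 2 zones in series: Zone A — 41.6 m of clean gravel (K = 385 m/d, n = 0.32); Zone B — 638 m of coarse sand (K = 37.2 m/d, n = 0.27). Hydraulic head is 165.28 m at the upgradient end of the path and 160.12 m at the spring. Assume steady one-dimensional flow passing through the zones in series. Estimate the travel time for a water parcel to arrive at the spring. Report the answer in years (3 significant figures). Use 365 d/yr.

Total head drop ΔH = 165.28 − 160.12 = 5.16 m
Steady 1-D flow in series ⇒ the Darcy flux q is identical in every zone and the zone head losses add (resistances L/K in series).
Σ(L/K) = 41.6/385 + 638/37.2 = 0.1081 + 17.15 = 17.26 d
q = ΔH / Σ(L/K) = 5.16 / 17.26 = 0.2990 m/d (same in every zone)
Zone A: v = q/n = 0.2990/0.32 = 0.9343 m/d → t_A = 41.6/0.9343 = 44.52 d
Zone B: v = q/n = 0.2990/0.27 = 1.107 m/d → t_B = 638/1.107 = 576.2 d
Total t = 44.52 + 576.2 = 620.7 d
   = 620.7 / 365 = 1.70 yr

1.70 years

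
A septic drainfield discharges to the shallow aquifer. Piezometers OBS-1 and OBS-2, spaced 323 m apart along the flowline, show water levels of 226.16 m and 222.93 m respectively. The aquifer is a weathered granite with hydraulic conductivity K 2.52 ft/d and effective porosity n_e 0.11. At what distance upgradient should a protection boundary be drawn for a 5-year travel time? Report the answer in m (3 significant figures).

Hydraulic gradient i = (226.16 − 222.93) / 323 = 3.23 / 323 = 0.01000
K = 2.52 ft/d × 0.3048 = 0.7681 m/d
Darcy flux q = K·i = 0.7681 × 0.01000 = 0.007681 m/d
Seepage velocity v = q / n = 0.007681 / 0.11 = 0.06983 m/d
T = 5 yr × 365 = 1825 d
L = v × T = 0.06983 × 1825 = 127.4 m

127 m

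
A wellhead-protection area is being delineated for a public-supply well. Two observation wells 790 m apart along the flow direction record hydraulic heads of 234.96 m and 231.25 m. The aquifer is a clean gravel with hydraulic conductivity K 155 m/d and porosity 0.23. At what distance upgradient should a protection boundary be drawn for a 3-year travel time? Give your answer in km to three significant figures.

Hydraulic gradient i = (234.96 − 231.25) / 790 = 3.71 / 790 = 0.004696
Darcy flux q = K·i = 155 × 0.004696 = 0.7279 m/d
Average linear velocity = 0.7279 / 0.23 = 3.165 m/d
T = 3 yr × 365 = 1095 d
L = v × T = 3.165 × 1095 = 3465 m
   = 3.47 km

3.47 km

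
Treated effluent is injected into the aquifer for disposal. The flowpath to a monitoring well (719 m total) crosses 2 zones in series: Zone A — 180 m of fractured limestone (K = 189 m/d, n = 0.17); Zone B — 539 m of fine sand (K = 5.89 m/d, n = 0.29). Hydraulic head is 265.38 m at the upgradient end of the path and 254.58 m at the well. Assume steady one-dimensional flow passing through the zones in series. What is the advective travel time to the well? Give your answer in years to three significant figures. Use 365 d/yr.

Total head drop ΔH = 265.38 − 254.58 = 10.80 m
Continuity: the same q passes through each zone, so ΔH = q·Σ(L_j/K_j) — the zones act as resistances in series.
Σ(L/K) = 180/189 + 539/5.89 = 0.9524 + 91.51 = 92.46 d
q = ΔH / Σ(L/K) = 10.80 / 92.46 = 0.1168 m/d (same in every zone)
Zone A: v = q/n = 0.1168/0.17 = 0.6871 m/d → t_A = 180/0.6871 = 262.0 d
Zone B: v = q/n = 0.1168/0.29 = 0.4028 m/d → t_B = 539/0.4028 = 1338 d
Total t = 262.0 + 1338 = 1600 d
   = 1600 / 365 = 4.38 yr

4.38 years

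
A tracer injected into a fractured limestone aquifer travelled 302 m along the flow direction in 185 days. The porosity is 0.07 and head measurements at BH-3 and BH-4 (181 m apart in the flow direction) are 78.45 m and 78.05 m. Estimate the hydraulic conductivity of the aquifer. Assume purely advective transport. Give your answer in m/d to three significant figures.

Hydraulic gradient i = (78.45 − 78.05) / 181 = 0.40 / 181 = 0.002210
v = L / t = 302 / 185 = 1.632 m/d
K = v · n / i = 1.632 × 0.07 / 0.002210 = 51.7 m/d

51.7 m/d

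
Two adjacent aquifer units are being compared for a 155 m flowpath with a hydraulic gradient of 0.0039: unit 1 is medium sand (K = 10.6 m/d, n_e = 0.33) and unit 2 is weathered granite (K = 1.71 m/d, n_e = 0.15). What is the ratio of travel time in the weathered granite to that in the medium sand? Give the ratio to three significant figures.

Unit 1 (medium sand): v = 10.6×0.0039/0.33 = 0.1253 m/d, t = 155/0.1253 = 1237 d
Unit 2 (weathered granite): v = 1.71×0.0039/0.15 = 0.04446 m/d, t = 155/0.04446 = 3486 d
t(weathered granite) / t(medium sand) = 3486/1237 = 2.82

2.82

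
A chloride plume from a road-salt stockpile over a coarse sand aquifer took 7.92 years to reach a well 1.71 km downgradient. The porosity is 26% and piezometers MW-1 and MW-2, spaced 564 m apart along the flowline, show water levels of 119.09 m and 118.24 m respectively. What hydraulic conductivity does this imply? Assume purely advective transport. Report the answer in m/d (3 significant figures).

102 m/d

Hydraulic gradient i = (119.09 − 118.24) / 564 = 0.85 / 564 = 0.001507
t = 7.92 years = 2891 d
L = 1.71 km = 1710 m
v = L / t = 1710 / 2891 = 0.5915 m/d
K = v · n / i = 0.5915 × 0.26 / 0.001507 = 102 m/d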